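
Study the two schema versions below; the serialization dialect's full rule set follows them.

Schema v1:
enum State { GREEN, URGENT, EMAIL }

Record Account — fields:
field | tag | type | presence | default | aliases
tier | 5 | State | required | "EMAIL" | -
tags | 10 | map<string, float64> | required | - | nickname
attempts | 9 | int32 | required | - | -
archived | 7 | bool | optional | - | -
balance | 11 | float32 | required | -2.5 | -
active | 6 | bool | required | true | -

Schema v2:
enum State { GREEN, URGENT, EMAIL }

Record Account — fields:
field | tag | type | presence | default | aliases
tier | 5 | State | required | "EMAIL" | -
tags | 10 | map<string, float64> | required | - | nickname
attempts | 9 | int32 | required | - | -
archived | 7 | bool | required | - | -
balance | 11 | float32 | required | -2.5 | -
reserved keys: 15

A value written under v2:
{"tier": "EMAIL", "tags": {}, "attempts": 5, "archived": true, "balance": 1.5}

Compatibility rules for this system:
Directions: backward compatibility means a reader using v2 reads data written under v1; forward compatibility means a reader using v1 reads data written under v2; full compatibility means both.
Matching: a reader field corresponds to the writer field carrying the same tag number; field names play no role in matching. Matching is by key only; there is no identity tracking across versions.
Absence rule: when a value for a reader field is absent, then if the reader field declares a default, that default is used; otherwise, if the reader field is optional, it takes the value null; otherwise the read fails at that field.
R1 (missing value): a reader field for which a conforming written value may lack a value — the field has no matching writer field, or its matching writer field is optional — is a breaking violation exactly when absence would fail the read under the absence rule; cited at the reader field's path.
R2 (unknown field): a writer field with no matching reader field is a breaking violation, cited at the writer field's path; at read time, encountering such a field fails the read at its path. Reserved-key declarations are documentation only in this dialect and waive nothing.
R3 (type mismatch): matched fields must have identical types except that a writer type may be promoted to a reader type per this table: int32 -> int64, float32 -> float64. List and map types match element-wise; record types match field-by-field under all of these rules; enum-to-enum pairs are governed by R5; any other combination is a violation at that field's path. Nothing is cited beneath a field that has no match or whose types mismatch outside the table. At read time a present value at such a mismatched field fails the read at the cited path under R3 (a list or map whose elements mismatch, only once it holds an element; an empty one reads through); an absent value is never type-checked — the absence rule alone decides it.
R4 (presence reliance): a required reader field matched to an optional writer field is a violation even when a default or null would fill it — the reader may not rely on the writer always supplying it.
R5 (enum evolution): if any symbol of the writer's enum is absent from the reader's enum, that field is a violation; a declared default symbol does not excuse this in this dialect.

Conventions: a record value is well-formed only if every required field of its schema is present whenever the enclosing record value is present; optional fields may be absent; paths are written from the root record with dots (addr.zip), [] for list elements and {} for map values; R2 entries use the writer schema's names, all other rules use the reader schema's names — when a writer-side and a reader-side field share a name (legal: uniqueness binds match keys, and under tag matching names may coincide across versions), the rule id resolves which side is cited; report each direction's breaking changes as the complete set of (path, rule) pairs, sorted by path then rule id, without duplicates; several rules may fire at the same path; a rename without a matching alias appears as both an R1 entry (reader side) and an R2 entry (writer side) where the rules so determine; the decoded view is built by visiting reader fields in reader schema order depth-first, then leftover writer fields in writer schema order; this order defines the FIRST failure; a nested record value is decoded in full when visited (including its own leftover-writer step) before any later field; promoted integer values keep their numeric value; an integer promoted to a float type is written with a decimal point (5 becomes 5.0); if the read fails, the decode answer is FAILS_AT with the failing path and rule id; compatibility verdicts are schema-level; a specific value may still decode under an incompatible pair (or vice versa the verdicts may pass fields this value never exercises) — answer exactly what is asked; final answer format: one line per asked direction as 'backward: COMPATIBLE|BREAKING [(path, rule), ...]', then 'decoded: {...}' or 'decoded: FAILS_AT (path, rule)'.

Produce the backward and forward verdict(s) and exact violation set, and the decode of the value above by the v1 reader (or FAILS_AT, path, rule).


each type pair in Account: writer, then reader
checking backward for Account: reader v2 against writer v1:
  writer required, State -> State: reader tier maps from writer tier
  writer required, map<string, float64> -> map<string, float64>: reader tags maps from writer tags
  writer required, int32 -> int32: reader attempts maps from writer attempts
  writer optional, bool -> bool: reader archived maps from writer archived
  writer required, float32 -> float32: reader balance maps from writer balance
  leftover writer field: active
  R2 fires at active
  R1 fires at archived
  R4 fires at archived
  => backward verdict for Account: BREAKING, 3 violation(s)
checking forward for Account: reader v1 against writer v2:
  writer required, State -> State: reader tier maps from writer tier
  writer required, map<string, float64> -> map<string, float64>: reader tags maps from writer tags
  writer required, int32 -> int32: reader attempts maps from writer attempts
  writer required, bool -> bool: reader archived maps from writer archived
  writer required, float32 -> float32: reader balance maps from writer balance
  active: no writer-side match
  => no violations; forward on Account: COMPATIBLE
decode (reader v1):
  tier := "EMAIL"
  tags := {}
  attempts := 5
  archived := true
  balance := 1.5
  active := true (absent -> default)
  => decoded: {"tier": "EMAIL", "tags": {}, "attempts": 5, "archived": true, "balance": 1.5, "active": true}

backward: BREAKING [(active, R2), (archived, R1), (archived, R4)]; forward: COMPATIBLE []; decoded: {"tier": "EMAIL", "tags": {}, "attempts": 5, "archived": true, "balance": 1.5, "active": true}


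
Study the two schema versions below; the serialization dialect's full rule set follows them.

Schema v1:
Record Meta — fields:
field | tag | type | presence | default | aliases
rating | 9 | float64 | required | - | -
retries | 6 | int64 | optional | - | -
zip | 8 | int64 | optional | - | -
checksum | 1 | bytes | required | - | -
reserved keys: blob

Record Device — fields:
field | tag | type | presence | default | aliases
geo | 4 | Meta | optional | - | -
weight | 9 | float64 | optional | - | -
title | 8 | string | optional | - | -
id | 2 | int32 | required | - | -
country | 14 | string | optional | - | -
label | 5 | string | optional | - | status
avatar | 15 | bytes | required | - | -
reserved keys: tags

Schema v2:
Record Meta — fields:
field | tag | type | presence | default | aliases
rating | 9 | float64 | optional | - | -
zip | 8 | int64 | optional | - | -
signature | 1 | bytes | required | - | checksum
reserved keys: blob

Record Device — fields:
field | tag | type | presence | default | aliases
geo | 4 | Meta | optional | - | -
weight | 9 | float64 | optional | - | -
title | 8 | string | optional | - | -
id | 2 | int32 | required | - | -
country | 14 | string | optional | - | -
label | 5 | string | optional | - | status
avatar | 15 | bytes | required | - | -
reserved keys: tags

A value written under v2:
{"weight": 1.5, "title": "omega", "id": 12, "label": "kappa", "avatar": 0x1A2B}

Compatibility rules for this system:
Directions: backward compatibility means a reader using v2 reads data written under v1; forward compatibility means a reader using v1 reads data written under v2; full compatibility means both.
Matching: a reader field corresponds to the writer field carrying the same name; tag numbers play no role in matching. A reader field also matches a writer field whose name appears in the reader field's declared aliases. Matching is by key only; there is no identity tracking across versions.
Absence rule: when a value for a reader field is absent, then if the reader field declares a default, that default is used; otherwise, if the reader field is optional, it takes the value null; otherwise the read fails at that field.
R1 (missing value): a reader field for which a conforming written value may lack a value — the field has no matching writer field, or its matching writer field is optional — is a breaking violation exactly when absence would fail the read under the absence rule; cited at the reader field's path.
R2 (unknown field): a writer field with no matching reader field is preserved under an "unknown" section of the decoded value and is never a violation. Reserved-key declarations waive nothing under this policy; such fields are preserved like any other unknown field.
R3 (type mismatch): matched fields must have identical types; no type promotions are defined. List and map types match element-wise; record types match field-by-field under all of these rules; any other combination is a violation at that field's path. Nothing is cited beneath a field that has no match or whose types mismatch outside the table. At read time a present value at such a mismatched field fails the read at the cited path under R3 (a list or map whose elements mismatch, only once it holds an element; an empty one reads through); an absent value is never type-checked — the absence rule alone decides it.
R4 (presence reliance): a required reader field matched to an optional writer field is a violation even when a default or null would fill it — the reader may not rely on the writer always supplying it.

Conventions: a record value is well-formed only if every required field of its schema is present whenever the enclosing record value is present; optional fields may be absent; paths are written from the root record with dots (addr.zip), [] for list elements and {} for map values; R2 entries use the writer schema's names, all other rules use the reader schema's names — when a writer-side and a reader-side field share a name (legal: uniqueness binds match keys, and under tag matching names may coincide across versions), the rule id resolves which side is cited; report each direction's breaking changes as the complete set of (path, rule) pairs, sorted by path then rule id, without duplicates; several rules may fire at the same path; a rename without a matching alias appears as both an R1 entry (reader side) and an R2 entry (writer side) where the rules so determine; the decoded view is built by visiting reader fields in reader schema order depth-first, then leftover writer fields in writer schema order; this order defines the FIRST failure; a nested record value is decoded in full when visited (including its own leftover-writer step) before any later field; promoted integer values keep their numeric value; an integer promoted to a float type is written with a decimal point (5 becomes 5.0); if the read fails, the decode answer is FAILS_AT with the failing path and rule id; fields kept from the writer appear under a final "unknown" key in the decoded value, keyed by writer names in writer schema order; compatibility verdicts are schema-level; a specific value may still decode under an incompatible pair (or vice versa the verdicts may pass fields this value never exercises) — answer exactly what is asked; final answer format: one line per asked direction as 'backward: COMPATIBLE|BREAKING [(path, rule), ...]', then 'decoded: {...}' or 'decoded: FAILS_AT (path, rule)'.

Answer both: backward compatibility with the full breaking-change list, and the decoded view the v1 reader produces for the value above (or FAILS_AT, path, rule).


arrows below run writer -> reader for Device
backward for Device (reader v2, writer v1):
  geo <- geo (Meta -> Meta, writer optional)
  weight <- weight (float64 -> float64, writer optional)
  title <- title (string -> string, writer optional)
  id <- id (int32 -> int32, writer required)
  country <- country (string -> string, writer optional)
  label <- label (string -> string, writer optional)
  avatar <- avatar (bytes -> bytes, writer required)
  geo.rating <- geo.rating (float64 -> float64, writer required)
  geo.zip <- geo.zip (int64 -> int64, writer optional)
  geo.signature <- geo.checksum (bytes -> bytes, writer required)
  writer field geo.retries has no reader counterpart
  => no violations; backward on Device: COMPATIBLE
migrating the Device value to v1:
  geo := null (not supplied -> null)
  weight := 1.5
  title := "omega"
  id := 12
  country := null (not supplied -> null)
  label := "kappa"
  avatar := 0x1A2B
  => decoded: {"geo": null, "weight": 1.5, "title": "omega", "id": 12, "country": null, "label": "kappa", "avatar": 0x1A2B}
the rest of the Device diff is inert for this question:
  renamed field checksum to signature in record Meta (alias checksum declared on the renamed field) -> fires only in the forward direction of Device, which is not asked here
  field rating in record Meta: required changed to optional -> fires only in the forward direction of Device, which is not asked here
  removed field retries from record Meta -> inert for the asked Device verdict: nothing fires

backward: COMPATIBLE []; decoded: {"geo": null, "weight": 1.5, "title": "omega", "id": 12, "country": null, "label": "kappa", "avatar": 0x1A2B}


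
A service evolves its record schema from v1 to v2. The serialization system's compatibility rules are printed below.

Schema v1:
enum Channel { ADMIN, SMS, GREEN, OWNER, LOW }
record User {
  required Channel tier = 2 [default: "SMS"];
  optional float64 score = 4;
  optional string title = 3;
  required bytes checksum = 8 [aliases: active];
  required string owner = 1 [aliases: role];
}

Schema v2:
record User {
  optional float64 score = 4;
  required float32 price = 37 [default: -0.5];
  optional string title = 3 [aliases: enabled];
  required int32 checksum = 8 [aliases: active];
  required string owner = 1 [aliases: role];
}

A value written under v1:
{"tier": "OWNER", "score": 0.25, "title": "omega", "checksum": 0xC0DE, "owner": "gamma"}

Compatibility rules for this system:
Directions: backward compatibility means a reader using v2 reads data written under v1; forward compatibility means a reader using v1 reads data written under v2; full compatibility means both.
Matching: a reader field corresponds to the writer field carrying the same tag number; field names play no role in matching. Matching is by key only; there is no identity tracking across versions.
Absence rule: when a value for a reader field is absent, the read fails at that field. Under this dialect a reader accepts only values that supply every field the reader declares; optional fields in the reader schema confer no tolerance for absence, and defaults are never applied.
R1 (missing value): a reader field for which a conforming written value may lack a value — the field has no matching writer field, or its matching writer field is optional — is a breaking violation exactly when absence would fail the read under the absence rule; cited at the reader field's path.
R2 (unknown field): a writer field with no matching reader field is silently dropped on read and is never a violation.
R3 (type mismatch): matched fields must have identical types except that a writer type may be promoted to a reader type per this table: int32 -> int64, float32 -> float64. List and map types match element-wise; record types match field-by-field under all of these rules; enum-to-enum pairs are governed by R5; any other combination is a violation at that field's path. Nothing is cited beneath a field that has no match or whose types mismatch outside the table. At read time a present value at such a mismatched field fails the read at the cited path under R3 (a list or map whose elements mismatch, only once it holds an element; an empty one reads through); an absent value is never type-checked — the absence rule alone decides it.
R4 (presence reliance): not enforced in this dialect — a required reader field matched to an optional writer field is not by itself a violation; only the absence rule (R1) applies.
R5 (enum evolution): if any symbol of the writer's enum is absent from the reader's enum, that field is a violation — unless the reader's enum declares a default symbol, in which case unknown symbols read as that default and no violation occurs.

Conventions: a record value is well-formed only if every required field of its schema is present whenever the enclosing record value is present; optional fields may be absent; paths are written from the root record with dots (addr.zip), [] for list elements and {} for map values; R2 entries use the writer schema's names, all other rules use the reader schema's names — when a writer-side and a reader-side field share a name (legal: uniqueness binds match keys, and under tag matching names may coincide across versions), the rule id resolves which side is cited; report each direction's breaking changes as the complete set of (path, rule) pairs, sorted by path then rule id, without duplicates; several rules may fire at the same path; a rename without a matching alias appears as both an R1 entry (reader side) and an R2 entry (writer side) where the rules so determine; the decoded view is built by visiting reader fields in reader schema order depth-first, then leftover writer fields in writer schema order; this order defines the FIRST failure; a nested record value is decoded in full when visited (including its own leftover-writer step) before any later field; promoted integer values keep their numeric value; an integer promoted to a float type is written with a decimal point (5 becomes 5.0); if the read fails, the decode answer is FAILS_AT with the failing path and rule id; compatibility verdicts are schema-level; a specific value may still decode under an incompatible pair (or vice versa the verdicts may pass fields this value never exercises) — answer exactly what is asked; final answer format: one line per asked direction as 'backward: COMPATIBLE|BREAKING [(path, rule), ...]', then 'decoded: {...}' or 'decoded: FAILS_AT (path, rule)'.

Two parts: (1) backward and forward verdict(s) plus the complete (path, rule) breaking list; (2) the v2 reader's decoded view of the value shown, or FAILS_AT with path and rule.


each type pair in User: writer, then reader
backward on User — v2 reading data written by v1:
  score <- score (float64 -> float64, writer optional)
  price: no writer-side match
  title <- title (string -> string, writer optional)
  checksum <- checksum (bytes -> int32, writer required)
  owner <- owner (string -> string, writer required)
  writer tier: unknown to reader
  breaking: (checksum, R3)
  breaking: (price, R1)
  breaking: (score, R1)
  breaking: (title, R1)
  backward on User therefore BREAKING (4)
forward on User — v1 reading data written by v2:
  tier: no writer-side match
  score <- score (float64 -> float64, writer optional)
  title <- title (string -> string, writer optional)
  checksum <- checksum (int32 -> bytes, writer required)
  owner <- owner (string -> string, writer required)
  writer price: unknown to reader
  breaking: (checksum, R3)
  breaking: (score, R1)
  breaking: (tier, R1)
  breaking: (title, R1)
  forward on User therefore BREAKING (4)
decode walk for User under reader schema v2:
  score := 0.25
  read fails at price under R1 (no fill)
  => FAILS_AT (price, R1)

backward: BREAKING [(checksum, R3), (price, R1), (score, R1), (title, R1)]; forward: BREAKING [(checksum, R3), (score, R1), (tier, R1), (title, R1)]; decoded: FAILS_AT (price, R1)


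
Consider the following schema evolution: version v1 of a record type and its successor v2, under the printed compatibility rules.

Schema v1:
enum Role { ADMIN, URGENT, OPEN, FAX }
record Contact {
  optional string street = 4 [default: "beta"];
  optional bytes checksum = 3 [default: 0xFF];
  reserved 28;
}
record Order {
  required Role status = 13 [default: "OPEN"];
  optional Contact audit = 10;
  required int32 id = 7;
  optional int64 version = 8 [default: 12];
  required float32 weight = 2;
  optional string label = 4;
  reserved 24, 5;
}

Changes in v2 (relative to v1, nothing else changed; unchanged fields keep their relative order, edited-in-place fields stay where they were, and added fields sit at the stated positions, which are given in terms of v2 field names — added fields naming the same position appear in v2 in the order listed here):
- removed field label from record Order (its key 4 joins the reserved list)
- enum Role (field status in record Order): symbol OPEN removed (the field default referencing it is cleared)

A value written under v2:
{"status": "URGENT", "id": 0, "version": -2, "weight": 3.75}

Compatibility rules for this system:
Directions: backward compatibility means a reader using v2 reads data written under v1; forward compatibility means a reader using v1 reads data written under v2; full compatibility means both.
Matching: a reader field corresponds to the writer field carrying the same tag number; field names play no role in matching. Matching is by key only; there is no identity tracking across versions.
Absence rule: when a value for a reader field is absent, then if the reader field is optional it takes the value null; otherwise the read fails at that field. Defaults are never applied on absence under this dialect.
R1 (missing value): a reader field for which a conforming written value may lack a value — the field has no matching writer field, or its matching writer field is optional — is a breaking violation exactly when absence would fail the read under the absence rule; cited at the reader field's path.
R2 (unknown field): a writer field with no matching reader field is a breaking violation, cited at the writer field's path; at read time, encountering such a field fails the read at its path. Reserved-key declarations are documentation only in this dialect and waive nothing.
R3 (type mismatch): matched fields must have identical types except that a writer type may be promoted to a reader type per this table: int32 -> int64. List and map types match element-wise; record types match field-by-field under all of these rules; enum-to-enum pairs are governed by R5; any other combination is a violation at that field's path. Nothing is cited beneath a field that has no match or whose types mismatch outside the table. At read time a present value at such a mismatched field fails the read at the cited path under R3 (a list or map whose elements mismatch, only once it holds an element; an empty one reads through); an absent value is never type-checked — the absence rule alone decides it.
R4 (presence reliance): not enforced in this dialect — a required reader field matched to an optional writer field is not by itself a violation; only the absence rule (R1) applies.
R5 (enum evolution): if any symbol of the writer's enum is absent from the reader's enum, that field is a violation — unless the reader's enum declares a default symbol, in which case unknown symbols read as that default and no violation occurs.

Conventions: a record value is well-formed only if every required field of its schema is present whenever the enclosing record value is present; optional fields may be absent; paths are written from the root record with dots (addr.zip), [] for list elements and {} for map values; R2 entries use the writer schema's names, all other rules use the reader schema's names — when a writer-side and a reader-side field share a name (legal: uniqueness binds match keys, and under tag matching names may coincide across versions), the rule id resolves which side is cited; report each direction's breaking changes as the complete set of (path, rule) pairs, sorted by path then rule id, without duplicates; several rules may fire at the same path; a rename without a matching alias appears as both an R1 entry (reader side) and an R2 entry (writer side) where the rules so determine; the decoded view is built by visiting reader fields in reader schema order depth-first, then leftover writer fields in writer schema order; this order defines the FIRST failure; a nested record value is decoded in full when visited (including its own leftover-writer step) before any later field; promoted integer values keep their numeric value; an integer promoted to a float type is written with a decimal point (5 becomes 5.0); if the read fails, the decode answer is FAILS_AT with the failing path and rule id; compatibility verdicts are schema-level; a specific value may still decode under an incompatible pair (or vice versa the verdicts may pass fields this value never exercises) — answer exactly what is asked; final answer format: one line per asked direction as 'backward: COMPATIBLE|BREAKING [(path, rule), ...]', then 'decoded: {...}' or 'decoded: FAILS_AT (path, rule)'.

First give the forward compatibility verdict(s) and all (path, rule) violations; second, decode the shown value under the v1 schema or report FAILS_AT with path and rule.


arrows below run writer -> reader for Order
forward analysis of Order with v1 as reader and v2 as writer:
  status: paired with writer status (Role -> Role; writer required)
  audit: paired with writer audit (Contact -> Contact; writer optional)
  id: paired with writer id (int32 -> int32; writer required)
  version: paired with writer version (int64 -> int64; writer optional)
  weight: paired with writer weight (float32 -> float32; writer required)
  no writer field matches reader label
  audit.street: paired with writer audit.street (string -> string; writer optional)
  audit.checksum: paired with writer audit.checksum (bytes -> bytes; writer optional)
  => forward: COMPATIBLE
migrating the Order value to v1:
  status := "URGENT"
  audit := null (not supplied -> null)
  id := 0
  version := -2
  weight := 3.75
  label := null (not supplied -> null)
  => decoded: {"status": "URGENT", "audit": null, "id": 0, "version": -2, "weight": 3.75, "label": null}
remaining Order differences; none change what is asked:
  removed field label from record Order (its key 4 joins the reserved list) -> matters only for Order's backward compatibility — outside the asked direction
  enum Role (field status in record Order): symbol OPEN removed (the field default referencing it is cleared) -> matters only for Order's backward compatibility — outside the asked direction

forward: COMPATIBLE []; decoded: {"status": "URGENT", "audit": null, "id": 0, "version": -2, "weight": 3.75, "label": null}


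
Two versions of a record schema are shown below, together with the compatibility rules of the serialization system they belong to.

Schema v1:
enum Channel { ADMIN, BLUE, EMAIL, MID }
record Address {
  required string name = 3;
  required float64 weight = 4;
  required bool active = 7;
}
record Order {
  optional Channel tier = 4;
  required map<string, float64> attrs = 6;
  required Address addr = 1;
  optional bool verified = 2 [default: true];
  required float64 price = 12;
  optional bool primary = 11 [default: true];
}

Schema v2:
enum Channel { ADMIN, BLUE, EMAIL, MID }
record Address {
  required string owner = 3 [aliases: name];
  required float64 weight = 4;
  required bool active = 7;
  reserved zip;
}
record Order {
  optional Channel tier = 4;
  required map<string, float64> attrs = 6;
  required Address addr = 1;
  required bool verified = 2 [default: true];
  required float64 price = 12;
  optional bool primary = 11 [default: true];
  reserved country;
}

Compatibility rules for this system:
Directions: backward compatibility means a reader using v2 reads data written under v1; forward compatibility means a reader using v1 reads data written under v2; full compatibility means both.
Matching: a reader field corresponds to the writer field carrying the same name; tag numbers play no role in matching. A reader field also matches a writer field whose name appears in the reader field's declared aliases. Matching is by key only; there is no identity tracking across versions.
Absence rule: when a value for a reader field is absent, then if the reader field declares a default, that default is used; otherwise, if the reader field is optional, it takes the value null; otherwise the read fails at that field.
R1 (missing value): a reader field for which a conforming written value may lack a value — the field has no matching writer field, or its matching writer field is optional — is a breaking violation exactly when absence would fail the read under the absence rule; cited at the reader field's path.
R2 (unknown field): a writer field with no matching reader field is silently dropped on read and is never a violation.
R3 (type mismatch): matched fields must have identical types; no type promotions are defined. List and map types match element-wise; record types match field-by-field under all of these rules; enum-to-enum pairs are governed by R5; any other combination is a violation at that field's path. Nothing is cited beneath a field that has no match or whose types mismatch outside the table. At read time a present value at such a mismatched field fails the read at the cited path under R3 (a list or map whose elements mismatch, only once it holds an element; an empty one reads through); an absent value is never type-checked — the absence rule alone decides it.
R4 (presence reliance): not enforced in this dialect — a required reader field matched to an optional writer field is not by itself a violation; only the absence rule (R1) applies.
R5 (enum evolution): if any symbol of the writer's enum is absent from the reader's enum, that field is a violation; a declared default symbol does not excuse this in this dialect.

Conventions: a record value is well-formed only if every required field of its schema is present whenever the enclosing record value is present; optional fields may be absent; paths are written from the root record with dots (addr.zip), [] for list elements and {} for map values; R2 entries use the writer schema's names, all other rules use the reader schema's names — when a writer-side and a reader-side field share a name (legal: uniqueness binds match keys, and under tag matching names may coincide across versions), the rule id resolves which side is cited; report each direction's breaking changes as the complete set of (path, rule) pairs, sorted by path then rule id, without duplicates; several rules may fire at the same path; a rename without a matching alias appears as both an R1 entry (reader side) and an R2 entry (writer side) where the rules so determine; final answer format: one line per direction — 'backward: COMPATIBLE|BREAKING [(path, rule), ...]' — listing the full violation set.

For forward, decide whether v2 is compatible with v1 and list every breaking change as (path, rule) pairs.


forward: BREAKING [(addr.name, R1)]

in Order below, arrows point writer -> reader
forward on Order — v1 reading data written by v2:
  Channel -> Channel, writer optional: tier aligns to tier
  map<string, float64> -> map<string, float64>, writer required: attrs aligns to attrs
  Address -> Address, writer required: addr aligns to addr
  bool -> bool, writer required: verified aligns to verified
  float64 -> float64, writer required: price aligns to price
  bool -> bool, writer optional: primary aligns to primary
  addr.name: no writer match
  float64 -> float64, writer required: addr.weight aligns to addr.weight
  bool -> bool, writer required: addr.active aligns to addr.active
  writer field addr.owner has no reader counterpart
  violation R1 at addr.name
  forward on Order therefore BREAKING (1)
ruling out the remaining Order differences:
  field verified in record Order: optional changed to required -> fires no rule on Order, leaving the asked answer as it is


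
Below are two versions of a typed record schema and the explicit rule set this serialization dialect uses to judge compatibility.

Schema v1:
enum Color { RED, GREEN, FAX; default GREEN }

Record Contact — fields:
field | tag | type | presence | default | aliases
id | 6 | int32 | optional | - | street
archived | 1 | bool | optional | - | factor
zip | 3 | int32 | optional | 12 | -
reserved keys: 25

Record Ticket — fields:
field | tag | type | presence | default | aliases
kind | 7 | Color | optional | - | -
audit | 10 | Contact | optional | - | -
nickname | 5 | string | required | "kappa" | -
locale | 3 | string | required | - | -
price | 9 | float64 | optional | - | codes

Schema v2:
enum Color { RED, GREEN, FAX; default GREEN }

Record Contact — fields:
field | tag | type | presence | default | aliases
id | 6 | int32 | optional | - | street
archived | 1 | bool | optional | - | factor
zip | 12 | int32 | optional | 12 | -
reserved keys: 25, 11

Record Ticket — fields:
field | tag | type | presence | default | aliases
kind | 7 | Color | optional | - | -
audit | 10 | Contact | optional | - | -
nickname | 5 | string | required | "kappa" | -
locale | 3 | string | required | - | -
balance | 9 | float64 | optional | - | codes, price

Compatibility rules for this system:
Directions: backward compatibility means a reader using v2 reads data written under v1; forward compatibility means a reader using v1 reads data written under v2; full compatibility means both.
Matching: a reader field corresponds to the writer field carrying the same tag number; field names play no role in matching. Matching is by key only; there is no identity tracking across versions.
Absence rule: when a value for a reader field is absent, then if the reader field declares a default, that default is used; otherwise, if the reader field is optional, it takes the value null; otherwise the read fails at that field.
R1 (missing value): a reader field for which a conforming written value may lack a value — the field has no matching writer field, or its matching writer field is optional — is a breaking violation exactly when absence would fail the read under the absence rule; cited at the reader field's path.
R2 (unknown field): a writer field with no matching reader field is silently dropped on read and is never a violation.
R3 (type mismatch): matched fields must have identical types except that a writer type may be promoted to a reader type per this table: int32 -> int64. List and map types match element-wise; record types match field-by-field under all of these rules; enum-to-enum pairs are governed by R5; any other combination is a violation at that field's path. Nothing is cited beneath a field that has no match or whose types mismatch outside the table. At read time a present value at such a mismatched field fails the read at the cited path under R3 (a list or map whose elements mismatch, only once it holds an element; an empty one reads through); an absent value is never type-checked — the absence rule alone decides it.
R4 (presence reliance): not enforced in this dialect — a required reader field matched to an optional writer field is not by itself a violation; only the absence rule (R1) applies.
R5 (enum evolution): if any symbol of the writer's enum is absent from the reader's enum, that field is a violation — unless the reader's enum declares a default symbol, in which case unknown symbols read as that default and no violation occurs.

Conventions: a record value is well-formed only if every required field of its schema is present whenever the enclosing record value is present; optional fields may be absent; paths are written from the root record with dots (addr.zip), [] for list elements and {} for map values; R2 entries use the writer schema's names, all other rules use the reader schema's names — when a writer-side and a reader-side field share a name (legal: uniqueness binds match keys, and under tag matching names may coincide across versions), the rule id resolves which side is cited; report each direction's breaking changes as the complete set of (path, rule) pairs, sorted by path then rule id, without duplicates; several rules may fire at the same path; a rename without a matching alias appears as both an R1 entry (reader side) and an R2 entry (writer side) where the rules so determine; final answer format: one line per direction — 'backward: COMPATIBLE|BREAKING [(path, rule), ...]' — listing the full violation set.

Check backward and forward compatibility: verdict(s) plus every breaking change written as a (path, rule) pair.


backward: COMPATIBLE []; forward: COMPATIBLE []

the writer's type comes first in each Ticket pair
backward analysis of Ticket with v2 as reader and v1 as writer:
  writer optional, Color -> Color: reader kind maps from writer kind
  writer optional, Contact -> Contact: reader audit maps from writer audit
  writer required, string -> string: reader nickname maps from writer nickname
  writer required, string -> string: reader locale maps from writer locale
  writer optional, float64 -> float64: reader balance maps from writer price
  writer optional, int32 -> int32: reader audit.id maps from writer audit.id
  writer optional, bool -> bool: reader audit.archived maps from writer audit.archived
  audit.zip: no writer-side match
  leftover writer field: audit.zip
  => backward: COMPATIBLE
forward analysis of Ticket with v1 as reader and v2 as writer:
  writer optional, Color -> Color: reader kind maps from writer kind
  writer optional, Contact -> Contact: reader audit maps from writer audit
  writer required, string -> string: reader nickname maps from writer nickname
  writer required, string -> string: reader locale maps from writer locale
  writer optional, float64 -> float64: reader price maps from writer balance
  writer optional, int32 -> int32: reader audit.id maps from writer audit.id
  writer optional, bool -> bool: reader audit.archived maps from writer audit.archived
  audit.zip: no writer-side match
  leftover writer field: audit.zip
  => forward: COMPATIBLE


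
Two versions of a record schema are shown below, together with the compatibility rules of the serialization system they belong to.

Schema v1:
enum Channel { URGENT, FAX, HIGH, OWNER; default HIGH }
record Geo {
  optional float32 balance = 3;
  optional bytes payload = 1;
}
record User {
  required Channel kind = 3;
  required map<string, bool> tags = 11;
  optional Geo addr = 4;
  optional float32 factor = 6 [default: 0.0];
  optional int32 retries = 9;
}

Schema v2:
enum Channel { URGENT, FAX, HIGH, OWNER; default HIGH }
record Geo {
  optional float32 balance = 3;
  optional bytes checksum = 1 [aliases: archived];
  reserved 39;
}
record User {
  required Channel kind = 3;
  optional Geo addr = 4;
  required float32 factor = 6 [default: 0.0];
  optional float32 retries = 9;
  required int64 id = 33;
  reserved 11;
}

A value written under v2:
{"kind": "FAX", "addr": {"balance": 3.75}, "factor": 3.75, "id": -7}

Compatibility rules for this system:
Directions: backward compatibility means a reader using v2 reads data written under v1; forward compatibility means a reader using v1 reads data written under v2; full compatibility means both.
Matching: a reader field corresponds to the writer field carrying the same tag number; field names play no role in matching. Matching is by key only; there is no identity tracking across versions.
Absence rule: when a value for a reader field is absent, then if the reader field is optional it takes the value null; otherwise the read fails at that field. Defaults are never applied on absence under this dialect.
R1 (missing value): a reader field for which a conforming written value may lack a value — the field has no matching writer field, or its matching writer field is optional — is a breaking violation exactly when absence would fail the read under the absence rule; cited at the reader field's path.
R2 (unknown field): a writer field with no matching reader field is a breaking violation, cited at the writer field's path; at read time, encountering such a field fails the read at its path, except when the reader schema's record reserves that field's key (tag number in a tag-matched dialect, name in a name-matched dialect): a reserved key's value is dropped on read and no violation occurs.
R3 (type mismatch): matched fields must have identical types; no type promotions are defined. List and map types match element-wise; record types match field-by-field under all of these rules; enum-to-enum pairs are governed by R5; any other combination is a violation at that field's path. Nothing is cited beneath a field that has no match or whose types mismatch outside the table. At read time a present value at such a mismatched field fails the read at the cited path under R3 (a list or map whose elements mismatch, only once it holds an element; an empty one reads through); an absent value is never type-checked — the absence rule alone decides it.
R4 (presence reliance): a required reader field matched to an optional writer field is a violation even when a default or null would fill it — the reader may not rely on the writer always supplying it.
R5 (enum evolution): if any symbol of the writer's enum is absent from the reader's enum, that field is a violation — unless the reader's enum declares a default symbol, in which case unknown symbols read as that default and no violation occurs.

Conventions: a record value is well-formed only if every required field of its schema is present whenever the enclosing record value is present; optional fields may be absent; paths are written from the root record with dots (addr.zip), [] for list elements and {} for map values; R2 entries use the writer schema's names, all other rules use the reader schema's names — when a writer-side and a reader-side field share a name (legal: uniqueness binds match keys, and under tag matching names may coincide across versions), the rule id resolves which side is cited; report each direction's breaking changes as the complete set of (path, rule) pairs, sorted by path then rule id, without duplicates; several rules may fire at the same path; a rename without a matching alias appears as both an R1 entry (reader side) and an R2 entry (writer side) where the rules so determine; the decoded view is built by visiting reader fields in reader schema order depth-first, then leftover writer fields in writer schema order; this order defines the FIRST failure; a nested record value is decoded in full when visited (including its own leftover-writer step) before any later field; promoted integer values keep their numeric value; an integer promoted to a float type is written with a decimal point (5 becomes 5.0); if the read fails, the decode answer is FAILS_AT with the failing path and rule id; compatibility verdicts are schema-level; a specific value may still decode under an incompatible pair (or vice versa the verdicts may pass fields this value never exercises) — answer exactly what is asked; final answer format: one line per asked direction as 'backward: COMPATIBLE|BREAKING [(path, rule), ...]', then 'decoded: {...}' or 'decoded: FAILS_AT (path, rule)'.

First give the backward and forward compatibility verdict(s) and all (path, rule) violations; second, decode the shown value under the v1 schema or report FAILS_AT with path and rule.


in User below, arrows point writer -> reader
backward pass over User, reader schema v2, writer schema v1:
  Channel -> Channel, writer required: kind aligns to kind
  Geo -> Geo, writer optional: addr aligns to addr
  float32 -> float32, writer optional: factor aligns to factor
  int32 -> float32, writer optional: retries aligns to retries
  no writer field matches reader id
  writer tags: unknown to reader
  float32 -> float32, writer optional: addr.balance aligns to addr.balance
  bytes -> bytes, writer optional: addr.checksum aligns to addr.payload
  violation R1 at factor
  violation R4 at factor
  violation R1 at id
  violation R3 at retries
  => backward: BREAKING (4)
forward pass over User, reader schema v1, writer schema v2:
  Channel -> Channel, writer required: kind aligns to kind
  no writer field matches reader tags
  Geo -> Geo, writer optional: addr aligns to addr
  float32 -> float32, writer required: factor aligns to factor
  float32 -> int32, writer optional: retries aligns to retries
  writer id: unknown to reader
  float32 -> float32, writer optional: addr.balance aligns to addr.balance
  bytes -> bytes, writer optional: addr.payload aligns to addr.checksum
  violation R2 at id
  violation R3 at retries
  violation R1 at tags
  => forward: BREAKING (3)
decoding the User value with the v1 reader:
  kind := "FAX"
  read fails at tags under R1 (no fill)
  => FAILS_AT (tags, R1)

backward: BREAKING [(factor, R1), (factor, R4), (id, R1), (retries, R3)]; forward: BREAKING [(id, R2), (retries, R3), (tags, R1)]; decoded: FAILS_AT (tags, R1)
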